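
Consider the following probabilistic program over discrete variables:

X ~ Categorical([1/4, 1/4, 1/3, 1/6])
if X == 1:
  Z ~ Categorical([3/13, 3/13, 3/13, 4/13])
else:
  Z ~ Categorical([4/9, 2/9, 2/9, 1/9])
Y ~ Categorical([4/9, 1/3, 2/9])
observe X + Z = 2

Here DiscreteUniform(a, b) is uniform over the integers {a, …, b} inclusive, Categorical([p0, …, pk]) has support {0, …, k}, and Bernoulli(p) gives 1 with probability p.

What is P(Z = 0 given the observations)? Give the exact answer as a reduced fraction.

Enumerate traces; 9 have nonzero weight after conditioning:
  (X=0, Z=2, Y=0) weight 2/81
  (X=0, Z=2, Y=1) weight 1/54
  (X=0, Z=2, Y=2) weight 1/81
  (X=1, Z=1, Y=0) weight 1/39
  (X=1, Z=1, Y=1) weight 1/52
  (X=1, Z=1, Y=2) weight 1/78
  (X=2, Z=0, Y=0) weight 16/243
  (X=2, Z=0, Y=1) weight 4/81
  … 1 more
Group by Z:
  weight(Z=0) = 4/27
  weight(Z=1) = 3/52
  weight(Z=2) = 1/18
Total weight = 4/27 + 3/52 + 1/18 = 367/1404
P(Z=0 | obs) = 4/27 / 367/1404 = 208/367
P(Z=1 | obs) = 3/52 / 367/1404 = 81/367
P(Z=2 | obs) = 1/18 / 367/1404 = 78/367

P(Z = 0 | obs) = 208/367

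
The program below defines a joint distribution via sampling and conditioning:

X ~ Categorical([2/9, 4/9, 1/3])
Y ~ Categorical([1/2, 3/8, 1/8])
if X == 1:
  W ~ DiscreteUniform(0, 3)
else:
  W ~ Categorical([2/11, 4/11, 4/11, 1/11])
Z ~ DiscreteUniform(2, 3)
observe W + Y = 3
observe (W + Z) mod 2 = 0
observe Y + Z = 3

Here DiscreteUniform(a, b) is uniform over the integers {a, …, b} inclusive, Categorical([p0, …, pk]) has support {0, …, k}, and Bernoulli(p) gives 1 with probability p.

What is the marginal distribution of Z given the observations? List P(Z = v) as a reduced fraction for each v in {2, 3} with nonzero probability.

P(Z=2) = 93/157, P(Z=3) = 64/157

Enumerate traces; 6 have nonzero weight after conditioning:
  (X=0, Y=0, W=3, Z=3) weight 1/198
  (X=0, Y=1, W=2, Z=2) weight 1/66
  (X=1, Y=0, W=3, Z=3) weight 1/36
  (X=1, Y=1, W=2, Z=2) weight 1/48
  (X=2, Y=0, W=3, Z=3) weight 1/132
  (X=2, Y=1, W=2, Z=2) weight 1/44
Group by Z:
  weight(Z=2) = 31/528
  weight(Z=3) = 4/99
Total weight = 31/528 + 4/99 = 157/1584
P(Z=2 | obs) = 31/528 / 157/1584 = 93/157
P(Z=3 | obs) = 4/99 / 157/1584 = 64/157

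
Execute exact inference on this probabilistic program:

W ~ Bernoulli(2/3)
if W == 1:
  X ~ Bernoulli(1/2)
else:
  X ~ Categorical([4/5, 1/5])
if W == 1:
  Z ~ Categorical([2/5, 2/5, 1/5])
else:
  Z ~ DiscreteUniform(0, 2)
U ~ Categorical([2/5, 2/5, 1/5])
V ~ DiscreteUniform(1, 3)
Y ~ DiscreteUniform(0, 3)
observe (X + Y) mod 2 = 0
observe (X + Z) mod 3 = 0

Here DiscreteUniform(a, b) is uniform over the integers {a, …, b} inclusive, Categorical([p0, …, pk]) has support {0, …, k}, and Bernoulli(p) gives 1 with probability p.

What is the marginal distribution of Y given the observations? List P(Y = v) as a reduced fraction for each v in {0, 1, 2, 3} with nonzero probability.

P(Y=0) = 5/14, P(Y=1) = 1/7, P(Y=2) = 5/14, P(Y=3) = 1/7

Enumerate traces; 72 have nonzero weight after conditioning:
  (W=0, X=0, Z=0, U=0, V=1, Y=0) weight 2/675
  (W=0, X=0, Z=0, U=0, V=1, Y=2) weight 2/675
  (W=0, X=0, Z=0, U=0, V=2, Y=0) weight 2/675
  (W=0, X=0, Z=0, U=0, V=2, Y=2) weight 2/675
  (W=0, X=0, Z=0, U=0, V=3, Y=0) weight 2/675
  (W=0, X=0, Z=0, U=0, V=3, Y=2) weight 2/675
  (W=0, X=0, Z=0, U=1, V=1, Y=0) weight 2/675
  (W=0, X=0, Z=0, U=1, V=1, Y=2) weight 2/675
  (W=0, X=1, Z=2, U=0, V=1, Y=1) weight 1/1350
  (W=0, X=1, Z=2, U=0, V=1, Y=3) weight 1/1350
  … 62 more
Group by Y:
  weight(Y=0) = 1/18
  weight(Y=1) = 1/45
  weight(Y=2) = 1/18
  weight(Y=3) = 1/45
Total weight = 1/18 + 1/45 + 1/18 + 1/45 = 7/45
P(Y=0 | obs) = 1/18 / 7/45 = 5/14
P(Y=1 | obs) = 1/45 / 7/45 = 1/7
P(Y=2 | obs) = 1/18 / 7/45 = 5/14
P(Y=3 | obs) = 1/45 / 7/45 = 1/7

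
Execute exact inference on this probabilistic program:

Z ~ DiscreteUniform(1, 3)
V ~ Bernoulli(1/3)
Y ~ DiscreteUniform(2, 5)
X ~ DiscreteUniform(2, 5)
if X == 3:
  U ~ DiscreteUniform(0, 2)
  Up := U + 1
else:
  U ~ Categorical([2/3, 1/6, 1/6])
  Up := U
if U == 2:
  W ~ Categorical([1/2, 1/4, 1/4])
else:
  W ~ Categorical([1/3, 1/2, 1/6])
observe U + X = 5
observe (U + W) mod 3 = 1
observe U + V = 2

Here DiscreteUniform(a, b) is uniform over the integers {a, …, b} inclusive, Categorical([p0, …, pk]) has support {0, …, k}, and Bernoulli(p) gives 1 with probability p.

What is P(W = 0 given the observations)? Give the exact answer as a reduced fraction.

Enumerate traces; 24 have nonzero weight after conditioning:
  (Z=1, V=0, Y=2, X=3, U=2, W=2) weight 1/864
  (Z=1, V=0, Y=3, X=3, U=2, W=2) weight 1/864
  (Z=1, V=0, Y=4, X=3, U=2, W=2) weight 1/864
  (Z=1, V=0, Y=5, X=3, U=2, W=2) weight 1/864
  (Z=1, V=1, Y=2, X=4, U=1, W=0) weight 1/2592
  (Z=1, V=1, Y=3, X=4, U=1, W=0) weight 1/2592
  (Z=1, V=1, Y=4, X=4, U=1, W=0) weight 1/2592
  (Z=1, V=1, Y=5, X=4, U=1, W=0) weight 1/2592
  … 16 more
Group by W:
  weight(W=0) = 1/216
  weight(W=2) = 1/72
Total weight = 1/216 + 1/72 = 1/54
P(W=0 | obs) = 1/216 / 1/54 = 1/4
P(W=2 | obs) = 1/72 / 1/54 = 3/4

P(W = 0 | obs) = 1/4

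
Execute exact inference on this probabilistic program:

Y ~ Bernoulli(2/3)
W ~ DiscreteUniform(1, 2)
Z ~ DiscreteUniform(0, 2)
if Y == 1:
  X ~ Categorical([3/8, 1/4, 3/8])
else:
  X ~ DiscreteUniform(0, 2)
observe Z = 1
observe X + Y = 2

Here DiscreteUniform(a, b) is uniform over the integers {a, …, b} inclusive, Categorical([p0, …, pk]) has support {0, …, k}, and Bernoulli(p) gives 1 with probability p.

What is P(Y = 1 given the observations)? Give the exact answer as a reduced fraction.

P(Y = 1 | obs) = 3/5

Enumerate traces; 4 have nonzero weight after conditioning:
  (Y=0, W=1, Z=1, X=2) weight 1/54
  (Y=0, W=2, Z=1, X=2) weight 1/54
  (Y=1, W=1, Z=1, X=1) weight 1/36
  (Y=1, W=2, Z=1, X=1) weight 1/36
Group by Y:
  weight(Y=0) = 1/27
  weight(Y=1) = 1/18
Total weight = 1/27 + 1/18 = 5/54
P(Y=0 | obs) = 1/27 / 5/54 = 2/5
P(Y=1 | obs) = 1/18 / 5/54 = 3/5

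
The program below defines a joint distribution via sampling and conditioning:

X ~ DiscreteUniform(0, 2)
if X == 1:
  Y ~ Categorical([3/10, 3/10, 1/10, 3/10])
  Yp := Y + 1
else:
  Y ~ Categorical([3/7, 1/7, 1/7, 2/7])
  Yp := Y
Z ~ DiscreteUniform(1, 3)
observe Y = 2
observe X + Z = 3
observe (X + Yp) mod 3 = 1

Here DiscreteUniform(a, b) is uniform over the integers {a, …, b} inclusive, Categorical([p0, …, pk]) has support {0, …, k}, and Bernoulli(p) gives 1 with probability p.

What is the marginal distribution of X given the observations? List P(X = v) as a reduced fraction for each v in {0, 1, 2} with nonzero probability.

Enumerate traces; 2 have nonzero weight after conditioning:
  (X=1, Y=2, Z=2) weight 1/90
  (X=2, Y=2, Z=1) weight 1/63
Group by X:
  weight(X=1) = 1/90
  weight(X=2) = 1/63
Total weight = 1/90 + 1/63 = 17/630
P(X=1 | obs) = 1/90 / 17/630 = 7/17
P(X=2 | obs) = 1/63 / 17/630 = 10/17

P(X=1) = 7/17, P(X=2) = 10/17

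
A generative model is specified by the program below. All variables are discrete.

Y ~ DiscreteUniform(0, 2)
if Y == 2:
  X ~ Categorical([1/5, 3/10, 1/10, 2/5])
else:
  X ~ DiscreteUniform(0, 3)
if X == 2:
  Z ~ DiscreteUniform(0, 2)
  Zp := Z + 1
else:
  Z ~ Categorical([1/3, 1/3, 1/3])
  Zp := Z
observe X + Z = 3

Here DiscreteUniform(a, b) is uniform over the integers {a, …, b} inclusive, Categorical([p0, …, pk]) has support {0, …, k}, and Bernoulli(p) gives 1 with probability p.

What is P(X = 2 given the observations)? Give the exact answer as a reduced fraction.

P(X = 2 | obs) = 6/23

Enumerate traces; 9 have nonzero weight after conditioning:
  (Y=0, X=1, Z=2) weight 1/36
  (Y=0, X=2, Z=1) weight 1/36
  (Y=0, X=3, Z=0) weight 1/36
  (Y=1, X=1, Z=2) weight 1/36
  (Y=1, X=2, Z=1) weight 1/36
  (Y=1, X=3, Z=0) weight 1/36
  (Y=2, X=1, Z=2) weight 1/30
  (Y=2, X=2, Z=1) weight 1/90
  … 1 more
Group by X:
  weight(X=1) = 4/45
  weight(X=2) = 1/15
  weight(X=3) = 1/10
Total weight = 4/45 + 1/15 + 1/10 = 23/90
P(X=1 | obs) = 4/45 / 23/90 = 8/23
P(X=2 | obs) = 1/15 / 23/90 = 6/23
P(X=3 | obs) = 1/10 / 23/90 = 9/23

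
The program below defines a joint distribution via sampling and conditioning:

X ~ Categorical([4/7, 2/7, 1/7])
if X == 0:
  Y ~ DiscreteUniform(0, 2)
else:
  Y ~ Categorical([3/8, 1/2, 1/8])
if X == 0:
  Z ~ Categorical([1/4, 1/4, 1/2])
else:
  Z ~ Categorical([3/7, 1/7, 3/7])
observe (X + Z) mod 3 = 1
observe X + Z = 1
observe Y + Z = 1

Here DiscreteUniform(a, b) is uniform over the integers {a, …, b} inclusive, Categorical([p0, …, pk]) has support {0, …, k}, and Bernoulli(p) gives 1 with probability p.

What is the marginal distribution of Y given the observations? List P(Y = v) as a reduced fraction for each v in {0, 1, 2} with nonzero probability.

P(Y=0) = 7/16, P(Y=1) = 9/16

Enumerate traces; 2 have nonzero weight after conditioning:
  (X=0, Y=0, Z=1) weight 1/21
  (X=1, Y=1, Z=0) weight 3/49
Group by Y:
  weight(Y=0) = 1/21
  weight(Y=1) = 3/49
Total weight = 1/21 + 3/49 = 16/147
P(Y=0 | obs) = 1/21 / 16/147 = 7/16
P(Y=1 | obs) = 3/49 / 16/147 = 9/16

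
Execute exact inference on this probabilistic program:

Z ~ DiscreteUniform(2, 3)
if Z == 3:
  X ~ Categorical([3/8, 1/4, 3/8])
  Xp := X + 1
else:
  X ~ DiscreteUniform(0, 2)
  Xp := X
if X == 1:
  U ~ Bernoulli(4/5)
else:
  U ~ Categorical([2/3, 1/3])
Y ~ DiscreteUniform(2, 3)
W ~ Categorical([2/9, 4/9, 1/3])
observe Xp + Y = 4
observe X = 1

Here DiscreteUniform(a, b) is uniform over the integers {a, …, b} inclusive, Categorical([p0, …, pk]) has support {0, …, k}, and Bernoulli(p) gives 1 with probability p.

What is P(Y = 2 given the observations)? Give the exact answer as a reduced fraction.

P(Y = 2 | obs) = 3/7

Enumerate traces; 12 have nonzero weight after conditioning:
  (Z=2, X=1, U=0, Y=3, W=0) weight 1/270
  (Z=2, X=1, U=0, Y=3, W=1) weight 1/135
  (Z=2, X=1, U=0, Y=3, W=2) weight 1/180
  (Z=2, X=1, U=1, Y=3, W=0) weight 2/135
  (Z=2, X=1, U=1, Y=3, W=1) weight 4/135
  (Z=2, X=1, U=1, Y=3, W=2) weight 1/45
  (Z=3, X=1, U=0, Y=2, W=0) weight 1/360
  (Z=3, X=1, U=0, Y=2, W=1) weight 1/180
  … 4 more
Group by Y:
  weight(Y=2) = 1/16
  weight(Y=3) = 1/12
Total weight = 1/16 + 1/12 = 7/48
P(Y=2 | obs) = 1/16 / 7/48 = 3/7
P(Y=3 | obs) = 1/12 / 7/48 = 4/7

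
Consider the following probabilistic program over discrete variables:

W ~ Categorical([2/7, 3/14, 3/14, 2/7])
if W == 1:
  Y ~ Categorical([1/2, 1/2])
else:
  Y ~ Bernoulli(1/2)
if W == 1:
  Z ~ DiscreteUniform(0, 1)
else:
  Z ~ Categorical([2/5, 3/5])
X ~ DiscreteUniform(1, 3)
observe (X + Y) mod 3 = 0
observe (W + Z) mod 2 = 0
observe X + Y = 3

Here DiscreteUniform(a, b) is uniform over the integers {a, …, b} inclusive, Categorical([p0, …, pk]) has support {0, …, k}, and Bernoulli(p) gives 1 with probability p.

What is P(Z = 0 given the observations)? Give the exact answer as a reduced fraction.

Enumerate traces; 8 have nonzero weight after conditioning:
  (W=0, Y=0, Z=0, X=3) weight 2/105
  (W=0, Y=1, Z=0, X=2) weight 2/105
  (W=1, Y=0, Z=1, X=3) weight 1/56
  (W=1, Y=1, Z=1, X=2) weight 1/56
  (W=2, Y=0, Z=0, X=3) weight 1/70
  (W=2, Y=1, Z=0, X=2) weight 1/70
  (W=3, Y=0, Z=1, X=3) weight 1/35
  (W=3, Y=1, Z=1, X=2) weight 1/35
Group by Z:
  weight(Z=0) = 1/15
  weight(Z=1) = 13/140
Total weight = 1/15 + 13/140 = 67/420
P(Z=0 | obs) = 1/15 / 67/420 = 28/67
P(Z=1 | obs) = 13/140 / 67/420 = 39/67

P(Z = 0 | obs) = 28/67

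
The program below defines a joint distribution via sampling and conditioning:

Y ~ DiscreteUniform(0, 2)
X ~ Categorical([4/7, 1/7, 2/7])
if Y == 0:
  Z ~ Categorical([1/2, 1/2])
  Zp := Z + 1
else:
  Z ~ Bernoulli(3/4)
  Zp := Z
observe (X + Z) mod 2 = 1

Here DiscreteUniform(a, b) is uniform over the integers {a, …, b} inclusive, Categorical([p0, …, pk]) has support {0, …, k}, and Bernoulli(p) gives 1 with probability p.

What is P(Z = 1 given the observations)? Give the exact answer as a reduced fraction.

Enumerate traces; 9 have nonzero weight after conditioning:
  (Y=0, X=0, Z=1) weight 2/21
  (Y=0, X=1, Z=0) weight 1/42
  (Y=0, X=2, Z=1) weight 1/21
  (Y=1, X=0, Z=1) weight 1/7
  (Y=1, X=1, Z=0) weight 1/84
  (Y=1, X=2, Z=1) weight 1/14
  (Y=2, X=0, Z=1) weight 1/7
  (Y=2, X=1, Z=0) weight 1/84
  … 1 more
Group by Z:
  weight(Z=0) = 1/21
  weight(Z=1) = 4/7
Total weight = 1/21 + 4/7 = 13/21
P(Z=0 | obs) = 1/21 / 13/21 = 1/13
P(Z=1 | obs) = 4/7 / 13/21 = 12/13

P(Z = 1 | obs) = 12/13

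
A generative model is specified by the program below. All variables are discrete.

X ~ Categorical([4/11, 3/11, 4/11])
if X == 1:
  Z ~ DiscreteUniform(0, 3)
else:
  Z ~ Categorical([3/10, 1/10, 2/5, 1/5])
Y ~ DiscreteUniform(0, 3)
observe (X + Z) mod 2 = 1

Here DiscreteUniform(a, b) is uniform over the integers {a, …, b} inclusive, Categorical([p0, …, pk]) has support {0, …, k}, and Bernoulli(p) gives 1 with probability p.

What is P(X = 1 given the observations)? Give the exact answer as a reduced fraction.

P(X = 1 | obs) = 5/13

Enumerate traces; 24 have nonzero weight after conditioning:
  (X=0, Z=1, Y=0) weight 1/110
  (X=0, Z=1, Y=1) weight 1/110
  (X=0, Z=1, Y=2) weight 1/110
  (X=0, Z=1, Y=3) weight 1/110
  (X=0, Z=3, Y=0) weight 1/55
  (X=0, Z=3, Y=1) weight 1/55
  (X=0, Z=3, Y=2) weight 1/55
  (X=0, Z=3, Y=3) weight 1/55
  (X=1, Z=0, Y=0) weight 3/176
  (X=2, Z=1, Y=0) weight 1/110
  … 14 more
Group by X:
  weight(X=0) = 6/55
  weight(X=1) = 3/22
  weight(X=2) = 6/55
Total weight = 6/55 + 3/22 + 6/55 = 39/110
P(X=0 | obs) = 6/55 / 39/110 = 4/13
P(X=1 | obs) = 3/22 / 39/110 = 5/13
P(X=2 | obs) = 6/55 / 39/110 = 4/13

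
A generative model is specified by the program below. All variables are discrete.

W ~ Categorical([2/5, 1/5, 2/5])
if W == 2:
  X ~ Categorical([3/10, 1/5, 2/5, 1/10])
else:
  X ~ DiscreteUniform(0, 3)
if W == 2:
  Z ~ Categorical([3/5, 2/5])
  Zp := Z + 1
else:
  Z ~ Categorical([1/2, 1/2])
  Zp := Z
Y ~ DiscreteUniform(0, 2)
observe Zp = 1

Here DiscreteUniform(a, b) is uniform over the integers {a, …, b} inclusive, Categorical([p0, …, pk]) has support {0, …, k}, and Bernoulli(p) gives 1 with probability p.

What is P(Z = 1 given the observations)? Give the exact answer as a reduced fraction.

Enumerate traces; 36 have nonzero weight after conditioning:
  (W=0, X=0, Z=1, Y=0) weight 1/60
  (W=0, X=0, Z=1, Y=1) weight 1/60
  (W=0, X=0, Z=1, Y=2) weight 1/60
  (W=0, X=1, Z=1, Y=0) weight 1/60
  (W=0, X=1, Z=1, Y=1) weight 1/60
  (W=0, X=1, Z=1, Y=2) weight 1/60
  (W=0, X=2, Z=1, Y=0) weight 1/60
  (W=0, X=2, Z=1, Y=1) weight 1/60
  (W=2, X=0, Z=0, Y=0) weight 3/125
  … 27 more
Group by Z:
  weight(Z=0) = 6/25
  weight(Z=1) = 3/10
Total weight = 6/25 + 3/10 = 27/50
P(Z=0 | obs) = 6/25 / 27/50 = 4/9
P(Z=1 | obs) = 3/10 / 27/50 = 5/9

P(Z = 1 | obs) = 5/9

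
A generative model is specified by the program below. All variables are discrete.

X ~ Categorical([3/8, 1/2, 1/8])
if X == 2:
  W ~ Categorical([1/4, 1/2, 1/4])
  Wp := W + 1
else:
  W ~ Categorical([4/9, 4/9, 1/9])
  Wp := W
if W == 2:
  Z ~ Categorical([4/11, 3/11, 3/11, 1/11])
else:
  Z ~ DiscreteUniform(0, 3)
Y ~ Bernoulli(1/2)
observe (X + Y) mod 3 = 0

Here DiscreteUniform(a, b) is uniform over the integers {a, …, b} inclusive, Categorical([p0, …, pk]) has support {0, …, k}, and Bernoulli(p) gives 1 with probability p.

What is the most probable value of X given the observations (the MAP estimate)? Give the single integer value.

Enumerate traces; 24 have nonzero weight after conditioning:
  (X=0, W=0, Z=0, Y=0) weight 1/48
  (X=0, W=0, Z=1, Y=0) weight 1/48
  (X=0, W=0, Z=2, Y=0) weight 1/48
  (X=0, W=0, Z=3, Y=0) weight 1/48
  (X=0, W=1, Z=0, Y=0) weight 1/48
  (X=0, W=1, Z=1, Y=0) weight 1/48
  (X=0, W=1, Z=2, Y=0) weight 1/48
  (X=0, W=1, Z=3, Y=0) weight 1/48
  (X=2, W=0, Z=0, Y=1) weight 1/256
  … 15 more
Group by X:
  weight(X=0) = 3/16
  weight(X=2) = 1/16
Total weight = 3/16 + 1/16 = 1/4
P(X=0 | obs) = 3/16 / 1/4 = 3/4
P(X=2 | obs) = 1/16 / 1/4 = 1/4
argmax = 0

argmax_v P(X = v | obs) = 0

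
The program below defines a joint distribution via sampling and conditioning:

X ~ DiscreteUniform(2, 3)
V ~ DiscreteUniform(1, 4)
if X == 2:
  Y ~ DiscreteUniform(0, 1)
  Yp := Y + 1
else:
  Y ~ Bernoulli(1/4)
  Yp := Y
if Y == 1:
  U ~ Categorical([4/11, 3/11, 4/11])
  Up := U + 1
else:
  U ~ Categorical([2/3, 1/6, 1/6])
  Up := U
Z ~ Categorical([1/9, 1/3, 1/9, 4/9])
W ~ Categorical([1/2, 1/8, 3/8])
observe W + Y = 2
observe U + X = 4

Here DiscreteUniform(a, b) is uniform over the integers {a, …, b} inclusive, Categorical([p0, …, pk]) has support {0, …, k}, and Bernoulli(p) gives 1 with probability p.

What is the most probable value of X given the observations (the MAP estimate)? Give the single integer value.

Enumerate traces; 64 have nonzero weight after conditioning:
  (X=2, V=1, Y=0, U=2, Z=0, W=2) weight 1/2304
  (X=2, V=1, Y=0, U=2, Z=1, W=2) weight 1/768
  (X=2, V=1, Y=0, U=2, Z=2, W=2) weight 1/2304
  (X=2, V=1, Y=0, U=2, Z=3, W=2) weight 1/576
  (X=2, V=1, Y=1, U=2, Z=0, W=1) weight 1/3168
  (X=2, V=1, Y=1, U=2, Z=1, W=1) weight 1/1056
  (X=2, V=1, Y=1, U=2, Z=2, W=1) weight 1/3168
  (X=2, V=1, Y=1, U=2, Z=3, W=1) weight 1/792
  (X=3, V=1, Y=0, U=1, Z=0, W=2) weight 1/1536
  … 55 more
Group by X:
  weight(X=2) = 19/704
  weight(X=3) = 39/1408
Total weight = 19/704 + 39/1408 = 7/128
P(X=2 | obs) = 19/704 / 7/128 = 38/77
P(X=3 | obs) = 39/1408 / 7/128 = 39/77
argmax = 3

argmax_v P(X = v | obs) = 3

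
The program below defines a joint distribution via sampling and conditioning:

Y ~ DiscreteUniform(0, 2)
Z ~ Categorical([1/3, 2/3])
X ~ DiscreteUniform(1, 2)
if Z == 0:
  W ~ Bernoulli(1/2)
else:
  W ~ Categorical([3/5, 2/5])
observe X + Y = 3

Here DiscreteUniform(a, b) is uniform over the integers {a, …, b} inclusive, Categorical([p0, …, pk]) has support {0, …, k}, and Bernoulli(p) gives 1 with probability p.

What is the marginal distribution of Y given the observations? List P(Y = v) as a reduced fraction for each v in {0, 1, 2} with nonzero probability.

Enumerate traces; 8 have nonzero weight after conditioning:
  (Y=1, Z=0, X=2, W=0) weight 1/36
  (Y=1, Z=0, X=2, W=1) weight 1/36
  (Y=1, Z=1, X=2, W=0) weight 1/15
  (Y=1, Z=1, X=2, W=1) weight 2/45
  (Y=2, Z=0, X=1, W=0) weight 1/36
  (Y=2, Z=0, X=1, W=1) weight 1/36
  (Y=2, Z=1, X=1, W=0) weight 1/15
  (Y=2, Z=1, X=1, W=1) weight 2/45
Group by Y:
  weight(Y=1) = 1/6
  weight(Y=2) = 1/6
Total weight = 1/6 + 1/6 = 1/3
P(Y=1 | obs) = 1/6 / 1/3 = 1/2
P(Y=2 | obs) = 1/6 / 1/3 = 1/2

P(Y=1) = 1/2, P(Y=2) = 1/2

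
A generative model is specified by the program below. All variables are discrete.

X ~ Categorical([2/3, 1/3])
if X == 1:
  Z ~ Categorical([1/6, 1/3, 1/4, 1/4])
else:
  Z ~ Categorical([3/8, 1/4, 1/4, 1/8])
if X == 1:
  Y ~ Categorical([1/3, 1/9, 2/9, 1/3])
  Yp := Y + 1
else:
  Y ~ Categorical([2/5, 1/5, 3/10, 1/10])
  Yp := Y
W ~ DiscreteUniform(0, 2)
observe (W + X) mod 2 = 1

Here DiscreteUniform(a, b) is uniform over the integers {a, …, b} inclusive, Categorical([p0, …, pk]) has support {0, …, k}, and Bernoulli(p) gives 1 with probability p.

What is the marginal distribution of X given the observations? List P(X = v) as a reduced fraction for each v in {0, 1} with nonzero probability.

Enumerate traces; 48 have nonzero weight after conditioning:
  (X=0, Z=0, Y=0, W=1) weight 1/30
  (X=0, Z=0, Y=1, W=1) weight 1/60
  (X=0, Z=0, Y=2, W=1) weight 1/40
  (X=0, Z=0, Y=3, W=1) weight 1/120
  (X=0, Z=1, Y=0, W=1) weight 1/45
  (X=0, Z=1, Y=1, W=1) weight 1/90
  (X=0, Z=1, Y=2, W=1) weight 1/60
  (X=0, Z=1, Y=3, W=1) weight 1/180
  (X=1, Z=0, Y=0, W=0) weight 1/162
  … 39 more
Group by X:
  weight(X=0) = 2/9
  weight(X=1) = 2/9
Total weight = 2/9 + 2/9 = 4/9
P(X=0 | obs) = 2/9 / 4/9 = 1/2
P(X=1 | obs) = 2/9 / 4/9 = 1/2

P(X=0) = 1/2, P(X=1) = 1/2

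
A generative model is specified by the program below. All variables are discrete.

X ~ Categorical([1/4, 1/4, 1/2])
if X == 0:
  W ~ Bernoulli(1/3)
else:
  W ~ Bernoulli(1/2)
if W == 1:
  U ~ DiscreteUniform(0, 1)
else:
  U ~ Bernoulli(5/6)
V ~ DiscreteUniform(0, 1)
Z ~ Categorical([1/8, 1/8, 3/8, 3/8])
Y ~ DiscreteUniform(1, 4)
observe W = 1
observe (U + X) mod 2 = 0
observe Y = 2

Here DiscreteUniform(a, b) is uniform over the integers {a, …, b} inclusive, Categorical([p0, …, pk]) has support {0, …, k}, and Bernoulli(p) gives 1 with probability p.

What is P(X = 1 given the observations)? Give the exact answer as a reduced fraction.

P(X = 1 | obs) = 3/11

Enumerate traces; 24 have nonzero weight after conditioning:
  (X=0, W=1, U=0, V=0, Z=0, Y=2) weight 1/1536
  (X=0, W=1, U=0, V=0, Z=1, Y=2) weight 1/1536
  (X=0, W=1, U=0, V=0, Z=2, Y=2) weight 1/512
  (X=0, W=1, U=0, V=0, Z=3, Y=2) weight 1/512
  (X=0, W=1, U=0, V=1, Z=0, Y=2) weight 1/1536
  (X=0, W=1, U=0, V=1, Z=1, Y=2) weight 1/1536
  (X=0, W=1, U=0, V=1, Z=2, Y=2) weight 1/512
  (X=0, W=1, U=0, V=1, Z=3, Y=2) weight 1/512
  (X=1, W=1, U=1, V=0, Z=0, Y=2) weight 1/1024
  (X=2, W=1, U=0, V=0, Z=0, Y=2) weight 1/512
  … 14 more
Group by X:
  weight(X=0) = 1/96
  weight(X=1) = 1/64
  weight(X=2) = 1/32
Total weight = 1/96 + 1/64 + 1/32 = 11/192
P(X=0 | obs) = 1/96 / 11/192 = 2/11
P(X=1 | obs) = 1/64 / 11/192 = 3/11
P(X=2 | obs) = 1/32 / 11/192 = 6/11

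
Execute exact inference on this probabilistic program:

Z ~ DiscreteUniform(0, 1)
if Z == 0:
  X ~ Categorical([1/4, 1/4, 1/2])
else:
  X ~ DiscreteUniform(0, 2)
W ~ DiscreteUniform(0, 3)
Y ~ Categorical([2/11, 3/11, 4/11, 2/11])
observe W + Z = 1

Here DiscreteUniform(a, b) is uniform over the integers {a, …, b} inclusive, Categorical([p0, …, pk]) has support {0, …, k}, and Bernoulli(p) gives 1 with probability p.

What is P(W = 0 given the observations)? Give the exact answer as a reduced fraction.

P(W = 0 | obs) = 1/2

Enumerate traces; 24 have nonzero weight after conditioning:
  (Z=0, X=0, W=1, Y=0) weight 1/176
  (Z=0, X=0, W=1, Y=1) weight 3/352
  (Z=0, X=0, W=1, Y=2) weight 1/88
  (Z=0, X=0, W=1, Y=3) weight 1/176
  (Z=0, X=1, W=1, Y=0) weight 1/176
  (Z=0, X=1, W=1, Y=1) weight 3/352
  (Z=0, X=1, W=1, Y=2) weight 1/88
  (Z=0, X=1, W=1, Y=3) weight 1/176
  (Z=1, X=0, W=0, Y=0) weight 1/132
  … 15 more
Group by W:
  weight(W=0) = 1/8
  weight(W=1) = 1/8
Total weight = 1/8 + 1/8 = 1/4
P(W=0 | obs) = 1/8 / 1/4 = 1/2
P(W=1 | obs) = 1/8 / 1/4 = 1/2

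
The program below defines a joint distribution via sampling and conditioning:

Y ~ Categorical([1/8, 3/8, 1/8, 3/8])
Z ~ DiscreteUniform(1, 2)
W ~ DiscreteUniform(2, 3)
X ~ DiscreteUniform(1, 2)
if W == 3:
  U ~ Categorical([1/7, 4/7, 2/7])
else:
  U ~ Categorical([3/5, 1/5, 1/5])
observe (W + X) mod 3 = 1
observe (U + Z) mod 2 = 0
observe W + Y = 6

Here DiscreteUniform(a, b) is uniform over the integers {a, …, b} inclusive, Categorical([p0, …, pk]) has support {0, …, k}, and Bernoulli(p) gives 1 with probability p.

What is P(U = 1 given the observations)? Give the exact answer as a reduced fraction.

P(U = 1 | obs) = 4/7

Enumerate traces; 3 have nonzero weight after conditioning:
  (Y=3, Z=1, W=3, X=1, U=1) weight 3/112
  (Y=3, Z=2, W=3, X=1, U=0) weight 3/448
  (Y=3, Z=2, W=3, X=1, U=2) weight 3/224
Group by U:
  weight(U=0) = 3/448
  weight(U=1) = 3/112
  weight(U=2) = 3/224
Total weight = 3/448 + 3/112 + 3/224 = 3/64
P(U=0 | obs) = 3/448 / 3/64 = 1/7
P(U=1 | obs) = 3/112 / 3/64 = 4/7
P(U=2 | obs) = 3/224 / 3/64 = 2/7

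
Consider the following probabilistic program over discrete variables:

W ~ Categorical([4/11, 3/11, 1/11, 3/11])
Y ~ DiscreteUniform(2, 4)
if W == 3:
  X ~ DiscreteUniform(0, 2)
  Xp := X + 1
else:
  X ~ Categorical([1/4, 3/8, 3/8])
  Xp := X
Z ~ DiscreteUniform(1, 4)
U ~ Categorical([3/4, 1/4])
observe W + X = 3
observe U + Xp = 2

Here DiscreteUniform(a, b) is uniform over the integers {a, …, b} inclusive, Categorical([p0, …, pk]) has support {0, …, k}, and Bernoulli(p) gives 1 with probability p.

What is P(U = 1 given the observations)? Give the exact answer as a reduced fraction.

P(U = 1 | obs) = 11/38

Enumerate traces; 36 have nonzero weight after conditioning:
  (W=1, Y=2, X=2, Z=1, U=0) weight 9/1408
  (W=1, Y=2, X=2, Z=2, U=0) weight 9/1408
  (W=1, Y=2, X=2, Z=3, U=0) weight 9/1408
  (W=1, Y=2, X=2, Z=4, U=0) weight 9/1408
  (W=1, Y=3, X=2, Z=1, U=0) weight 9/1408
  (W=1, Y=3, X=2, Z=2, U=0) weight 9/1408
  (W=1, Y=3, X=2, Z=3, U=0) weight 9/1408
  (W=1, Y=3, X=2, Z=4, U=0) weight 9/1408
  (W=2, Y=2, X=1, Z=1, U=1) weight 1/1408
  … 27 more
Group by U:
  weight(U=0) = 27/352
  weight(U=1) = 1/32
Total weight = 27/352 + 1/32 = 19/176
P(U=0 | obs) = 27/352 / 19/176 = 27/38
P(U=1 | obs) = 1/32 / 19/176 = 11/38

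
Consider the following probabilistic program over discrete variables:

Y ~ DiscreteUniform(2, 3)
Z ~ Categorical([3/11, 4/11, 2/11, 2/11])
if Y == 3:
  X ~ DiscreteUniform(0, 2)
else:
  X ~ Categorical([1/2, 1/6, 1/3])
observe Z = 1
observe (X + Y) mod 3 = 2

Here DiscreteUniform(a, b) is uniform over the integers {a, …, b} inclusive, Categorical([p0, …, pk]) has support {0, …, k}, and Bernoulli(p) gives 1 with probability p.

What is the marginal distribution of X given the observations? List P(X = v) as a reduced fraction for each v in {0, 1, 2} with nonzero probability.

Enumerate traces; 2 have nonzero weight after conditioning:
  (Y=2, Z=1, X=0) weight 1/11
  (Y=3, Z=1, X=2) weight 2/33
Group by X:
  weight(X=0) = 1/11
  weight(X=2) = 2/33
Total weight = 1/11 + 2/33 = 5/33
P(X=0 | obs) = 1/11 / 5/33 = 3/5
P(X=2 | obs) = 2/33 / 5/33 = 2/5

P(X=0) = 3/5, P(X=2) = 2/5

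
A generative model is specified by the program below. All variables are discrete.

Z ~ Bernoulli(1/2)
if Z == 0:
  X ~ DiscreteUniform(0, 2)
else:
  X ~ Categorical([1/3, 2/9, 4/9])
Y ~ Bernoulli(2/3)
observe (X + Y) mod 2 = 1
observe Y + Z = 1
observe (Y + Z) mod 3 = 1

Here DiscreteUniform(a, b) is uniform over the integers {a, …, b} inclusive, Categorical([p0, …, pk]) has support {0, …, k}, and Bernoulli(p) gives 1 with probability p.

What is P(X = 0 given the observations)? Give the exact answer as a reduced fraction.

P(X = 0 | obs) = 3/7

Enumerate traces; 3 have nonzero weight after conditioning:
  (Z=0, X=0, Y=1) weight 1/9
  (Z=0, X=2, Y=1) weight 1/9
  (Z=1, X=1, Y=0) weight 1/27
Group by X:
  weight(X=0) = 1/9
  weight(X=1) = 1/27
  weight(X=2) = 1/9
Total weight = 1/9 + 1/27 + 1/9 = 7/27
P(X=0 | obs) = 1/9 / 7/27 = 3/7
P(X=1 | obs) = 1/27 / 7/27 = 1/7
P(X=2 | obs) = 1/9 / 7/27 = 3/7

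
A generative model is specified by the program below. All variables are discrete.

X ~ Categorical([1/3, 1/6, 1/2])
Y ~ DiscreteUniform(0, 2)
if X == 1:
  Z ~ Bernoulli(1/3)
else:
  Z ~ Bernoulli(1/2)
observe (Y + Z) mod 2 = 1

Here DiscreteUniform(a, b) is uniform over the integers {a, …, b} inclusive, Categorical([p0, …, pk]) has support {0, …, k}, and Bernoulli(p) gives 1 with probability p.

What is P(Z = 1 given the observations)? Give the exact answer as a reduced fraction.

Enumerate traces; 9 have nonzero weight after conditioning:
  (X=0, Y=0, Z=1) weight 1/18
  (X=0, Y=1, Z=0) weight 1/18
  (X=0, Y=2, Z=1) weight 1/18
  (X=1, Y=0, Z=1) weight 1/54
  (X=1, Y=1, Z=0) weight 1/27
  (X=1, Y=2, Z=1) weight 1/54
  (X=2, Y=0, Z=1) weight 1/12
  (X=2, Y=1, Z=0) weight 1/12
  … 1 more
Group by Z:
  weight(Z=0) = 19/108
  weight(Z=1) = 17/54
Total weight = 19/108 + 17/54 = 53/108
P(Z=0 | obs) = 19/108 / 53/108 = 19/53
P(Z=1 | obs) = 17/54 / 53/108 = 34/53

P(Z = 1 | obs) = 34/53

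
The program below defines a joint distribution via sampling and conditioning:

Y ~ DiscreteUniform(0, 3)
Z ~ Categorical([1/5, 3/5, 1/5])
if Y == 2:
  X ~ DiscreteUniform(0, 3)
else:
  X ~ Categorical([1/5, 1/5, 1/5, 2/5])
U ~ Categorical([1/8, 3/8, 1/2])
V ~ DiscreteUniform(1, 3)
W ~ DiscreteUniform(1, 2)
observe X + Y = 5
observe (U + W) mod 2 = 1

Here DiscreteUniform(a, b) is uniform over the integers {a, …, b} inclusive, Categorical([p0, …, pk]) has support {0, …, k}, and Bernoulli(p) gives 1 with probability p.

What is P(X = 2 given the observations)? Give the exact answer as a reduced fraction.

P(X = 2 | obs) = 4/9

Enumerate traces; 54 have nonzero weight after conditioning:
  (Y=2, Z=0, X=3, U=0, V=1, W=1) weight 1/3840
  (Y=2, Z=0, X=3, U=0, V=2, W=1) weight 1/3840
  (Y=2, Z=0, X=3, U=0, V=3, W=1) weight 1/3840
  (Y=2, Z=0, X=3, U=1, V=1, W=2) weight 1/1280
  (Y=2, Z=0, X=3, U=1, V=2, W=2) weight 1/1280
  (Y=2, Z=0, X=3, U=1, V=3, W=2) weight 1/1280
  (Y=2, Z=0, X=3, U=2, V=1, W=1) weight 1/960
  (Y=2, Z=0, X=3, U=2, V=2, W=1) weight 1/960
  (Y=3, Z=0, X=2, U=0, V=1, W=1) weight 1/4800
  … 45 more
Group by X:
  weight(X=2) = 1/40
  weight(X=3) = 1/32
Total weight = 1/40 + 1/32 = 9/160
P(X=2 | obs) = 1/40 / 9/160 = 4/9
P(X=3 | obs) = 1/32 / 9/160 = 5/9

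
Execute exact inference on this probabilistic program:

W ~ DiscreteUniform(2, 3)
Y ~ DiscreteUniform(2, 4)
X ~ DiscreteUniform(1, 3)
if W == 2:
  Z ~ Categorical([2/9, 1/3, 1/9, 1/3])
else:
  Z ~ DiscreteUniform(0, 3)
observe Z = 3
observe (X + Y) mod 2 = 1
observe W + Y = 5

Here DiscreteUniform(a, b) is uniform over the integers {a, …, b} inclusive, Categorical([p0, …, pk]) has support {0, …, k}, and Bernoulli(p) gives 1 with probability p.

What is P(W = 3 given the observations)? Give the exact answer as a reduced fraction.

P(W = 3 | obs) = 3/5

Enumerate traces; 3 have nonzero weight after conditioning:
  (W=2, Y=3, X=2, Z=3) weight 1/54
  (W=3, Y=2, X=1, Z=3) weight 1/72
  (W=3, Y=2, X=3, Z=3) weight 1/72
Group by W:
  weight(W=2) = 1/54
  weight(W=3) = 1/36
Total weight = 1/54 + 1/36 = 5/108
P(W=2 | obs) = 1/54 / 5/108 = 2/5
P(W=3 | obs) = 1/36 / 5/108 = 3/5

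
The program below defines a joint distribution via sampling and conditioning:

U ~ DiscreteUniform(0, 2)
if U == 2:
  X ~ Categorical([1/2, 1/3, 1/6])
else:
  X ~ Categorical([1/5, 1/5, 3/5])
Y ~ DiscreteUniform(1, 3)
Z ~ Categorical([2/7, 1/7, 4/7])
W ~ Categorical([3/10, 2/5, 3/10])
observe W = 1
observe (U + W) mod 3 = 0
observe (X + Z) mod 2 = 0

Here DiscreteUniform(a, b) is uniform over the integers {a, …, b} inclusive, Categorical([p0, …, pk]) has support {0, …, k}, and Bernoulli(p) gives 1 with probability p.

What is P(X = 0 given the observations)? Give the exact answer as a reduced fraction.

Enumerate traces; 15 have nonzero weight after conditioning:
  (U=2, X=0, Y=1, Z=0, W=1) weight 2/315
  (U=2, X=0, Y=1, Z=2, W=1) weight 4/315
  (U=2, X=0, Y=2, Z=0, W=1) weight 2/315
  (U=2, X=0, Y=2, Z=2, W=1) weight 4/315
  (U=2, X=0, Y=3, Z=0, W=1) weight 2/315
  (U=2, X=0, Y=3, Z=2, W=1) weight 4/315
  (U=2, X=1, Y=1, Z=1, W=1) weight 2/945
  (U=2, X=1, Y=2, Z=1, W=1) weight 2/945
  (U=2, X=2, Y=1, Z=0, W=1) weight 2/945
  … 6 more
Group by X:
  weight(X=0) = 2/35
  weight(X=1) = 2/315
  weight(X=2) = 2/105
Total weight = 2/35 + 2/315 + 2/105 = 26/315
P(X=0 | obs) = 2/35 / 26/315 = 9/13
P(X=1 | obs) = 2/315 / 26/315 = 1/13
P(X=2 | obs) = 2/105 / 26/315 = 3/13

P(X = 0 | obs) = 9/13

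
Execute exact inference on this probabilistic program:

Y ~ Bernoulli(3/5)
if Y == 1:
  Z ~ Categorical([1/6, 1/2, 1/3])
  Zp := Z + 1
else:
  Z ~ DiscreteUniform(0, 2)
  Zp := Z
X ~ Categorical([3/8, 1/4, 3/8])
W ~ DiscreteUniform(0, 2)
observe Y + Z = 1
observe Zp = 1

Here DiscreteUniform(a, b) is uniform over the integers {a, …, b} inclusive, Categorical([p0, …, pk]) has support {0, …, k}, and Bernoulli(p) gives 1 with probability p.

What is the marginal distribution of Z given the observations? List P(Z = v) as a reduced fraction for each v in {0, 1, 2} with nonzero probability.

P(Z=0) = 3/7, P(Z=1) = 4/7

Enumerate traces; 18 have nonzero weight after conditioning:
  (Y=0, Z=1, X=0, W=0) weight 1/60
  (Y=0, Z=1, X=0, W=1) weight 1/60
  (Y=0, Z=1, X=0, W=2) weight 1/60
  (Y=0, Z=1, X=1, W=0) weight 1/90
  (Y=0, Z=1, X=1, W=1) weight 1/90
  (Y=0, Z=1, X=1, W=2) weight 1/90
  (Y=0, Z=1, X=2, W=0) weight 1/60
  (Y=0, Z=1, X=2, W=1) weight 1/60
  (Y=1, Z=0, X=0, W=0) weight 1/80
  … 9 more
Group by Z:
  weight(Z=0) = 1/10
  weight(Z=1) = 2/15
Total weight = 1/10 + 2/15 = 7/30
P(Z=0 | obs) = 1/10 / 7/30 = 3/7
P(Z=1 | obs) = 2/15 / 7/30 = 4/7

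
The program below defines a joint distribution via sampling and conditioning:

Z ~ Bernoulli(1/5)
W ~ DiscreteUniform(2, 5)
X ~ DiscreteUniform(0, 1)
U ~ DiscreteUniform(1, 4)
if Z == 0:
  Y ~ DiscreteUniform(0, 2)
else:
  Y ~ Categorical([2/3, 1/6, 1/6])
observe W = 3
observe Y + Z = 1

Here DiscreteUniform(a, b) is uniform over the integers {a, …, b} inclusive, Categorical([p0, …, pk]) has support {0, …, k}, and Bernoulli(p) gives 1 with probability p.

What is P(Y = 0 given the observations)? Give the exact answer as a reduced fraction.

Enumerate traces; 16 have nonzero weight after conditioning:
  (Z=0, W=3, X=0, U=1, Y=1) weight 1/120
  (Z=0, W=3, X=0, U=2, Y=1) weight 1/120
  (Z=0, W=3, X=0, U=3, Y=1) weight 1/120
  (Z=0, W=3, X=0, U=4, Y=1) weight 1/120
  (Z=0, W=3, X=1, U=1, Y=1) weight 1/120
  (Z=0, W=3, X=1, U=2, Y=1) weight 1/120
  (Z=0, W=3, X=1, U=3, Y=1) weight 1/120
  (Z=0, W=3, X=1, U=4, Y=1) weight 1/120
  (Z=1, W=3, X=0, U=1, Y=0) weight 1/240
  … 7 more
Group by Y:
  weight(Y=0) = 1/30
  weight(Y=1) = 1/15
Total weight = 1/30 + 1/15 = 1/10
P(Y=0 | obs) = 1/30 / 1/10 = 1/3
P(Y=1 | obs) = 1/15 / 1/10 = 2/3

P(Y = 0 | obs) = 1/3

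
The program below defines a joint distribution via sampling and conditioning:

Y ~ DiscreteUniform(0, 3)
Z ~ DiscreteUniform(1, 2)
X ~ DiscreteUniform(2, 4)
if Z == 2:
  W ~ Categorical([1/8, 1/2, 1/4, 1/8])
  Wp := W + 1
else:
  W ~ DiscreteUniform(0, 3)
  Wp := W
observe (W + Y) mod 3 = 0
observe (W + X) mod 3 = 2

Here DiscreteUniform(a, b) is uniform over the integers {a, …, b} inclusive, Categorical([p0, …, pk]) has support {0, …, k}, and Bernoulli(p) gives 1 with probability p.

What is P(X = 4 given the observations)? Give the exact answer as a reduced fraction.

P(X = 4 | obs) = 3/11

Enumerate traces; 12 have nonzero weight after conditioning:
  (Y=0, Z=1, X=2, W=0) weight 1/96
  (Y=0, Z=1, X=2, W=3) weight 1/96
  (Y=0, Z=2, X=2, W=0) weight 1/192
  (Y=0, Z=2, X=2, W=3) weight 1/192
  (Y=1, Z=1, X=3, W=2) weight 1/96
  (Y=1, Z=2, X=3, W=2) weight 1/96
  (Y=2, Z=1, X=4, W=1) weight 1/96
  (Y=2, Z=2, X=4, W=1) weight 1/48
  … 4 more
Group by X:
  weight(X=2) = 1/16
  weight(X=3) = 1/48
  weight(X=4) = 1/32
Total weight = 1/16 + 1/48 + 1/32 = 11/96
P(X=2 | obs) = 1/16 / 11/96 = 6/11
P(X=3 | obs) = 1/48 / 11/96 = 2/11
P(X=4 | obs) = 1/32 / 11/96 = 3/11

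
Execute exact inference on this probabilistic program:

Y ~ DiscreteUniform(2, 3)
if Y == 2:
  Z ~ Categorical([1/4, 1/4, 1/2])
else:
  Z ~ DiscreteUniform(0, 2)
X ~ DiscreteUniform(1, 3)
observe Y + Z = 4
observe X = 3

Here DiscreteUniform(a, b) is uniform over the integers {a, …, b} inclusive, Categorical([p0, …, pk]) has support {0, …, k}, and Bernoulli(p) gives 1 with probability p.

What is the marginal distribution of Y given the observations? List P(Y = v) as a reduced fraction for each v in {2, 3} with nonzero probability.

P(Y=2) = 3/5, P(Y=3) = 2/5

Enumerate traces; 2 have nonzero weight after conditioning:
  (Y=2, Z=2, X=3) weight 1/12
  (Y=3, Z=1, X=3) weight 1/18
Group by Y:
  weight(Y=2) = 1/12
  weight(Y=3) = 1/18
Total weight = 1/12 + 1/18 = 5/36
P(Y=2 | obs) = 1/12 / 5/36 = 3/5
P(Y=3 | obs) = 1/18 / 5/36 = 2/5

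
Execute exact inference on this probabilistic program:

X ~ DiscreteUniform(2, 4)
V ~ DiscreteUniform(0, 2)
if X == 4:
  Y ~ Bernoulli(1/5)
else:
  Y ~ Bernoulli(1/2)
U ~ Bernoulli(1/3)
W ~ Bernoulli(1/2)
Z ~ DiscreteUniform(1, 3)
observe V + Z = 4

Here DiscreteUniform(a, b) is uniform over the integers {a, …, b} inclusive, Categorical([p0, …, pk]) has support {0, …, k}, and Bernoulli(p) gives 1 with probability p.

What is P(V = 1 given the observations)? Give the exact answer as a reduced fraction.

Enumerate traces; 48 have nonzero weight after conditioning:
  (X=2, V=1, Y=0, U=0, W=0, Z=3) weight 1/162
  (X=2, V=1, Y=0, U=0, W=1, Z=3) weight 1/162
  (X=2, V=1, Y=0, U=1, W=0, Z=3) weight 1/324
  (X=2, V=1, Y=0, U=1, W=1, Z=3) weight 1/324
  (X=2, V=1, Y=1, U=0, W=0, Z=3) weight 1/162
  (X=2, V=1, Y=1, U=0, W=1, Z=3) weight 1/162
  (X=2, V=1, Y=1, U=1, W=0, Z=3) weight 1/324
  (X=2, V=1, Y=1, U=1, W=1, Z=3) weight 1/324
  (X=2, V=2, Y=0, U=0, W=0, Z=2) weight 1/162
  … 39 more
Group by V:
  weight(V=1) = 1/9
  weight(V=2) = 1/9
Total weight = 1/9 + 1/9 = 2/9
P(V=1 | obs) = 1/9 / 2/9 = 1/2
P(V=2 | obs) = 1/9 / 2/9 = 1/2

P(V = 1 | obs) = 1/2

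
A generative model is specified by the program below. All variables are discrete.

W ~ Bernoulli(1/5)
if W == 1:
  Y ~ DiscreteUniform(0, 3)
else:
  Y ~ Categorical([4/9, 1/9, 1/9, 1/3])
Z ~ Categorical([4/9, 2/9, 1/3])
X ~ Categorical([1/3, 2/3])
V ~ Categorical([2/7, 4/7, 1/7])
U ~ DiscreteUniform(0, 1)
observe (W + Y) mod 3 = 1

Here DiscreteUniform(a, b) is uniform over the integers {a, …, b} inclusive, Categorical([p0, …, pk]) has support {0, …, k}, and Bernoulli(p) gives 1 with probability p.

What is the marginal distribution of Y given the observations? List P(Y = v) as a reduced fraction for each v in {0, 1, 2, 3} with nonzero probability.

Enumerate traces; 108 have nonzero weight after conditioning:
  (W=0, Y=1, Z=0, X=0, V=0, U=0) weight 16/8505
  (W=0, Y=1, Z=0, X=0, V=0, U=1) weight 16/8505
  (W=0, Y=1, Z=0, X=0, V=1, U=0) weight 32/8505
  (W=0, Y=1, Z=0, X=0, V=1, U=1) weight 32/8505
  (W=0, Y=1, Z=0, X=0, V=2, U=0) weight 8/8505
  (W=0, Y=1, Z=0, X=0, V=2, U=1) weight 8/8505
  (W=0, Y=1, Z=0, X=1, V=0, U=0) weight 32/8505
  (W=0, Y=1, Z=0, X=1, V=0, U=1) weight 32/8505
  (W=1, Y=0, Z=0, X=0, V=0, U=0) weight 1/945
  (W=1, Y=3, Z=0, X=0, V=0, U=0) weight 1/945
  … 98 more
Group by Y:
  weight(Y=0) = 1/20
  weight(Y=1) = 4/45
  weight(Y=3) = 1/20
Total weight = 1/20 + 4/45 + 1/20 = 17/90
P(Y=0 | obs) = 1/20 / 17/90 = 9/34
P(Y=1 | obs) = 4/45 / 17/90 = 8/17
P(Y=3 | obs) = 1/20 / 17/90 = 9/34

P(Y=0) = 9/34, P(Y=1) = 8/17, P(Y=3) = 9/34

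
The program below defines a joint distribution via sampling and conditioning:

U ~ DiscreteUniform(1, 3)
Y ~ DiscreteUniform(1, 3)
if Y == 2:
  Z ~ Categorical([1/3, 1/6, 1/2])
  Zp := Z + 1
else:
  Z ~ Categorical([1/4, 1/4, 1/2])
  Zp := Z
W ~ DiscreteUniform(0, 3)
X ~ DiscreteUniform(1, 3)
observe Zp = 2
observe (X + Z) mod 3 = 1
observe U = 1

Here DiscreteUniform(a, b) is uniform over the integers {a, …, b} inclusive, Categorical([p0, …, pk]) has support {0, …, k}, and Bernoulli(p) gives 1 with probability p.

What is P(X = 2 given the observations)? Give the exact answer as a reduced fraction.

P(X = 2 | obs) = 6/7

Enumerate traces; 12 have nonzero weight after conditioning:
  (U=1, Y=1, Z=2, W=0, X=2) weight 1/216
  (U=1, Y=1, Z=2, W=1, X=2) weight 1/216
  (U=1, Y=1, Z=2, W=2, X=2) weight 1/216
  (U=1, Y=1, Z=2, W=3, X=2) weight 1/216
  (U=1, Y=2, Z=1, W=0, X=3) weight 1/648
  (U=1, Y=2, Z=1, W=1, X=3) weight 1/648
  (U=1, Y=2, Z=1, W=2, X=3) weight 1/648
  (U=1, Y=2, Z=1, W=3, X=3) weight 1/648
  … 4 more
Group by X:
  weight(X=2) = 1/27
  weight(X=3) = 1/162
Total weight = 1/27 + 1/162 = 7/162
P(X=2 | obs) = 1/27 / 7/162 = 6/7
P(X=3 | obs) = 1/162 / 7/162 = 1/7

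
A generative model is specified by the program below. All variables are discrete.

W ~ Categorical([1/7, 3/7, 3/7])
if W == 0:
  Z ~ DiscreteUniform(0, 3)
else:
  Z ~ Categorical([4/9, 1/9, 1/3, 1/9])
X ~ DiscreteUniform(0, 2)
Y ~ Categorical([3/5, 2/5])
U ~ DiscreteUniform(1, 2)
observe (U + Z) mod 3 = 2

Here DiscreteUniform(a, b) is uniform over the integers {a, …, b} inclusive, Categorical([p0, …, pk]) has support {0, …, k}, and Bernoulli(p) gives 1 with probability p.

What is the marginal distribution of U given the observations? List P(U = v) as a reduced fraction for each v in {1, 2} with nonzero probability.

Enumerate traces; 54 have nonzero weight after conditioning:
  (W=0, Z=0, X=0, Y=0, U=2) weight 1/280
  (W=0, Z=0, X=0, Y=1, U=2) weight 1/420
  (W=0, Z=0, X=1, Y=0, U=2) weight 1/280
  (W=0, Z=0, X=1, Y=1, U=2) weight 1/420
  (W=0, Z=0, X=2, Y=0, U=2) weight 1/280
  (W=0, Z=0, X=2, Y=1, U=2) weight 1/420
  (W=0, Z=1, X=0, Y=0, U=1) weight 1/280
  (W=0, Z=1, X=0, Y=1, U=1) weight 1/420
  … 46 more
Group by U:
  weight(U=1) = 11/168
  weight(U=2) = 23/84
Total weight = 11/168 + 23/84 = 19/56
P(U=1 | obs) = 11/168 / 19/56 = 11/57
P(U=2 | obs) = 23/84 / 19/56 = 46/57

P(U=1) = 11/57, P(U=2) = 46/57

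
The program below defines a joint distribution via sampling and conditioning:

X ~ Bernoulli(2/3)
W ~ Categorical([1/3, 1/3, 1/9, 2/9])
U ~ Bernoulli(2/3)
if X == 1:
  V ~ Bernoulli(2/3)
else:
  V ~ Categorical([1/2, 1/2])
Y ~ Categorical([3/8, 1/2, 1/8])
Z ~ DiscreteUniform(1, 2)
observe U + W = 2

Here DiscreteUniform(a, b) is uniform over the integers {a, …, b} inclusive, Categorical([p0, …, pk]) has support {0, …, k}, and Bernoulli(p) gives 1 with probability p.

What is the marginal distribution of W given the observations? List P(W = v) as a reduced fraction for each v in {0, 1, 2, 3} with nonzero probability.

Enumerate traces; 48 have nonzero weight after conditioning:
  (X=0, W=1, U=1, V=0, Y=0, Z=1) weight 1/144
  (X=0, W=1, U=1, V=0, Y=0, Z=2) weight 1/144
  (X=0, W=1, U=1, V=0, Y=1, Z=1) weight 1/108
  (X=0, W=1, U=1, V=0, Y=1, Z=2) weight 1/108
  (X=0, W=1, U=1, V=0, Y=2, Z=1) weight 1/432
  (X=0, W=1, U=1, V=0, Y=2, Z=2) weight 1/432
  (X=0, W=1, U=1, V=1, Y=0, Z=1) weight 1/144
  (X=0, W=1, U=1, V=1, Y=0, Z=2) weight 1/144
  (X=0, W=2, U=0, V=0, Y=0, Z=1) weight 1/864
  … 39 more
Group by W:
  weight(W=1) = 2/9
  weight(W=2) = 1/27
Total weight = 2/9 + 1/27 = 7/27
P(W=1 | obs) = 2/9 / 7/27 = 6/7
P(W=2 | obs) = 1/27 / 7/27 = 1/7

P(W=1) = 6/7, P(W=2) = 1/7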